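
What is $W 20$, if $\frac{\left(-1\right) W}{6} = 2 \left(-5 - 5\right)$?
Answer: $2400$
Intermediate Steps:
$W = 120$ ($W = - 6 \cdot 2 \left(-5 - 5\right) = - 6 \cdot 2 \left(-10\right) = \left(-6\right) \left(-20\right) = 120$)
$W 20 = 120 \cdot 20 = 2400$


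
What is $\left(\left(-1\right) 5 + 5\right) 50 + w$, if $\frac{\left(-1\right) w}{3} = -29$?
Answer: $87$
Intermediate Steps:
$w = 87$ ($w = \left(-3\right) \left(-29\right) = 87$)
$\left(\left(-1\right) 5 + 5\right) 50 + w = \left(\left(-1\right) 5 + 5\right) 50 + 87 = \left(-5 + 5\right) 50 + 87 = 0 \cdot 50 + 87 = 0 + 87 = 87$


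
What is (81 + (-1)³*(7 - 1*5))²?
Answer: 6241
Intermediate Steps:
(81 + (-1)³*(7 - 1*5))² = (81 - (7 - 5))² = (81 - 1*2)² = (81 - 2)² = 79² = 6241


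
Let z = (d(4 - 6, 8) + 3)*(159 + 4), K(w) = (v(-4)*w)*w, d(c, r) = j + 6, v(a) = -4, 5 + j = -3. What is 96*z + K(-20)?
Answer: 14048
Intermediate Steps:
j = -8 (j = -5 - 3 = -8)
d(c, r) = -2 (d(c, r) = -8 + 6 = -2)
K(w) = -4*w² (K(w) = (-4*w)*w = -4*w²)
z = 163 (z = (-2 + 3)*(159 + 4) = 1*163 = 163)
96*z + K(-20) = 96*163 - 4*(-20)² = 15648 - 4*400 = 15648 - 1600 = 14048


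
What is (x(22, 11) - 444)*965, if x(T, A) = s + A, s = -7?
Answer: -424600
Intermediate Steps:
x(T, A) = -7 + A
(x(22, 11) - 444)*965 = ((-7 + 11) - 444)*965 = (4 - 444)*965 = -440*965 = -424600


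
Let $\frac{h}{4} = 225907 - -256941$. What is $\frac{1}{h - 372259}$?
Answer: $\frac{1}{1559133} \approx 6.4138 \cdot 10^{-7}$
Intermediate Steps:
$h = 1931392$ ($h = 4 \left(225907 - -256941\right) = 4 \left(225907 + 256941\right) = 4 \cdot 482848 = 1931392$)
$\frac{1}{h - 372259} = \frac{1}{1931392 - 372259} = \frac{1}{1559133}$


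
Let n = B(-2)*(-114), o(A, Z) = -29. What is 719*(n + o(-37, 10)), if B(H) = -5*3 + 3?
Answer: 962741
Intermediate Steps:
B(H) = -12 (B(H) = -15 + 3 = -12)
n = 1368 (n = -12*(-114) = 1368)
719*(n + o(-37, 10)) = 719*(1368 - 29) = 719*1339 = 962741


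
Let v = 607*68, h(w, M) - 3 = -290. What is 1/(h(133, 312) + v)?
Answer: 1/40989 ≈ 2.4397e-5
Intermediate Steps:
h(w, M) = -287 (h(w, M) = 3 - 290 = -287)
v = 41276
1/(h(133, 312) + v) = 1/(-287 + 41276) = 1/40989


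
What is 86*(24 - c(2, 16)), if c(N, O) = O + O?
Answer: -688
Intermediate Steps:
c(N, O) = 2*O
86*(24 - c(2, 16)) = 86*(24 - 2*16) = 86*(24 - 1*32) = 86*(24 - 32) = 86*(-8) = -688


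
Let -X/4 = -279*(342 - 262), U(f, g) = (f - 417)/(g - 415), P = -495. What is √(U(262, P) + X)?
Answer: √2957316362/182 ≈ 298.80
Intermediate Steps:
U(f, g) = (-417 + f)/(-415 + g)
X = 89280 (X = -(-1116)*(342 - 262) = -(-1116)*80 = -4*(-22320) = 89280)
√(U(262, P) + X) = √((-417 + 262)/(-415 - 495) + 89280) = √(-155/(-910) + 89280) = √(-1/910*(-155) + 89280) = √(31/182 + 89280) = √(16248991/182) = √2957316362/182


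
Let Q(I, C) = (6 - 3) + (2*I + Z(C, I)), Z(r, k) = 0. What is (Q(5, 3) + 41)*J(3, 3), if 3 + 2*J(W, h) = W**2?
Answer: 162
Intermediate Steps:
J(W, h) = -3/2 + W**2/2
Q(I, C) = 3 + 2*I (Q(I, C) = (6 - 3) + (2*I + 0) = 3 + 2*I)
(Q(5, 3) + 41)*J(3, 3) = ((3 + 2*5) + 41)*(-3/2 + (1/2)*3**2) = ((3 + 10) + 41)*(-3/2 + (1/2)*9) = (13 + 41)*(-3/2 + 9/2) = 54*3 = 162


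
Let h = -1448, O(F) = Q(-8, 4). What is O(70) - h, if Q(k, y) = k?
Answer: 1440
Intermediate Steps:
O(F) = -8
O(70) - h = -8 - 1*(-1448) = -8 + 1448 = 1440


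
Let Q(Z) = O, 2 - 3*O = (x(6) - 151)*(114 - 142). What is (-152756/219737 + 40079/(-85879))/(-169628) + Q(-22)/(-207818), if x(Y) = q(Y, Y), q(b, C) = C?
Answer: 6501694194997892545/997842807458659386588 ≈ 0.0065157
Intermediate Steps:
x(Y) = Y
O = -4058/3 (O = ⅔ - (6 - 151)*(114 - 142)/3 = ⅔ - (-145)*(-28)/3 = ⅔ - ⅓*4060 = ⅔ - 4060/3 = -4058/3 ≈ -1352.7)
Q(Z) = -4058/3
(-152756/219737 + 40079/(-85879))/(-169628) + Q(-22)/(-207818) = (-152756/219737 + 40079/(-85879))/(-169628) - 4058/3/(-207818) = (-152756*1/219737 + 40079*(-1/85879))*(-1/169628) - 4058/3*(-1/207818) = (-152756/219737 - 40079/85879)*(-1/169628) + 2029/311727 = -21925371747/18870793823*(-1/169628) + 2029/311727 = 21925371747/3201015014607844 + 2029/311727 = 6501694194997892545/997842807458659386588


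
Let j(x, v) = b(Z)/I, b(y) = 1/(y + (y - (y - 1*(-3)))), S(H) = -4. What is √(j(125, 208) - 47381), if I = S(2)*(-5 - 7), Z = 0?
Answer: I*√6822865/12 ≈ 217.67*I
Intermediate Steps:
I = 48 (I = -4*(-5 - 7) = -4*(-12) = 48)
b(y) = 1/(-3 + y) (b(y) = 1/(y + (y - (y + 3))) = 1/(y + (y - (3 + y))) = 1/(y + (y + (-3 - y))) = 1/(y - 3) = 1/(-3 + y))
j(x, v) = -1/144 (j(x, v) = 1/((-3 + 0)*48) = (1/48)/(-3) = -⅓*1/48 = -1/144)
√(j(125, 208) - 47381) = √(-1/144 - 47381) = √(-6822865/144) = I*√6822865/12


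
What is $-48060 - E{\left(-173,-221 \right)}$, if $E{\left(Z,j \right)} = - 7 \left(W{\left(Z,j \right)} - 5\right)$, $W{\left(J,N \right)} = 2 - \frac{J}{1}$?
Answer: $-46870$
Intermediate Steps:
$W{\left(J,N \right)} = 2 - J$ ($W{\left(J,N \right)} = 2 - J 1 = 2 - J$)
$E{\left(Z,j \right)} = 21 + 7 Z$ ($E{\left(Z,j \right)} = - 7 \left(\left(2 - Z\right) - 5\right) = - 7 \left(-3 - Z\right) = 21 + 7 Z$)
$-48060 - E{\left(-173,-221 \right)} = -48060 - \left(21 + 7 \left(-173\right)\right) = -48060 - \left(21 - 1211\right) = -48060 - -1190 = -48060 + 1190 = -46870$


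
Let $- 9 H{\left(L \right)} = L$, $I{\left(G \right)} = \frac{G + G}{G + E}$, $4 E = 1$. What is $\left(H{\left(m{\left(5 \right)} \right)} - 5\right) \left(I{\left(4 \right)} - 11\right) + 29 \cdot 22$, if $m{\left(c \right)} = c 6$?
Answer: $\frac{36413}{51} \approx 713.98$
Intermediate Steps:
$E = \frac{1}{4}$ ($E = \frac{1}{4} \cdot 1 = \frac{1}{4} \approx 0.25$)
$m{\left(c \right)} = 6 c$
$I{\left(G \right)} = \frac{2 G}{\frac{1}{4} + G}$ ($I{\left(G \right)} = \frac{G + G}{G + \frac{1}{4}} = \frac{2 G}{\frac{1}{4} + G}$)
$H{\left(L \right)} = - \frac{L}{9}$
$\left(H{\left(m{\left(5 \right)} \right)} - 5\right) \left(I{\left(4 \right)} - 11\right) + 29 \cdot 22 = \left(- \frac{6 \cdot 5}{9} - 5\right) \left(8 \cdot 4 \frac{1}{1 + 4 \cdot 4} - 11\right) + 29 \cdot 22 = \left(\left(- \frac{1}{9}\right) 30 - 5\right) \left(8 \cdot 4 \frac{1}{1 + 16} - 11\right) + 638 = \left(- \frac{10}{3} - 5\right) \left(8 \cdot 4 \cdot \frac{1}{17} - 11\right) + 638 = - \frac{25 \left(8 \cdot 4 \cdot \frac{1}{17} - 11\right)}{3} + 638 = - \frac{25 \left(\frac{32}{17} - 11\right)}{3} + 638 = \left(- \frac{25}{3}\right) \left(- \frac{155}{17}\right) + 638 = \frac{3875}{51} + 638 = \frac{36413}{51}$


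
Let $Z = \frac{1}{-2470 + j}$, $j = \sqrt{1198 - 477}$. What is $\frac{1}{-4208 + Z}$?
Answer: $- \frac{3667079386}{15431071541111} + \frac{\sqrt{721}}{108017500787777} \approx -0.00023764$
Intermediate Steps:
$j = \sqrt{721} \approx 26.851$
$Z = \frac{1}{-2470 + \sqrt{721}} \approx -0.00040931$
$\frac{1}{-4208 + Z} = \frac{1}{-4208 - \left(\frac{2470}{6100179} + \frac{\sqrt{721}}{6100179}\right)} = \frac{1}{- \frac{25669555702}{6100179} - \frac{\sqrt{721}}{6100179}}$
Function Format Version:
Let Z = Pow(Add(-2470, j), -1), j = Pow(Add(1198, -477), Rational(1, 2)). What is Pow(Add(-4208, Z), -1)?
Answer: Add(Rational(-3667079386, 15431071541111), Mul(Rational(1, 108017500787777), Pow(721, Rational(1, 2)))) ≈ -0.00023764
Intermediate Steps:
j = Pow(721, Rational(1, 2)) ≈ 26.851
Z = Pow(Add(-2470, Pow(721, Rational(1, 2))), -1) ≈ -0.00040931
Pow(Add(-4208, Z), -1) = Pow(Add(-4208, Add(Rational(-2470, 6100179), Mul(Rational(-1, 6100179), Pow(721, Rational(1, 2))))), -1) = Pow(Add(Rational(-25669555702, 6100179), Mul(Rational(-1, 6100179), Pow(721, Rational(1, 2)))), -1)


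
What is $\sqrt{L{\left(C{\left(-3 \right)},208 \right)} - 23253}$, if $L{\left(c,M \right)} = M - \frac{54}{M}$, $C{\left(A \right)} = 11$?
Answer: $\frac{i \sqrt{62314382}}{52} \approx 151.81 i$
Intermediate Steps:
$\sqrt{L{\left(C{\left(-3 \right)},208 \right)} - 23253} = \sqrt{\left(208 - \frac{54}{208}\right) - 23253} = \sqrt{\left(208 - \frac{27}{104}\right) - 23253} = \sqrt{\frac{21605}{104} - 23253} = \sqrt{- \frac{2396707}{104}} = \frac{i \sqrt{62314382}}{52}$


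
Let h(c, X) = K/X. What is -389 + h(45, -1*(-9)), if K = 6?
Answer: -1165/3 ≈ -388.33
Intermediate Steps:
h(c, X) = 6/X
-389 + h(45, -1*(-9)) = -389 + 6/((-1*(-9))) = -389 + 6/9 = -389 + 6*(1/9) = -389 + 2/3 = -1165/3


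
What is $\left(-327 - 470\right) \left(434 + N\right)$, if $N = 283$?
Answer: $-571449$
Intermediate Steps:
$\left(-327 - 470\right) \left(434 + N\right) = \left(-327 - 470\right) \left(434 + 283\right) = \left(-797\right) 717 = -571449$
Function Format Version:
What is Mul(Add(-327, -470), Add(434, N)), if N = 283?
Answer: -571449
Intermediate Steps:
Mul(Add(-327, -470), Add(434, N)) = Mul(Add(-327, -470), Add(434, 283)) = Mul(-797, 717) = -571449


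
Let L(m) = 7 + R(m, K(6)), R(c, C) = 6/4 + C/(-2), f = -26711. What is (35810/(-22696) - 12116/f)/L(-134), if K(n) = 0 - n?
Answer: -340768087/3485838922 ≈ -0.097758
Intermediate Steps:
K(n) = -n
R(c, C) = 3/2 - C/2 (R(c, C) = 6*(¼) + C*(-½) = 3/2 - C/2)
L(m) = 23/2 (L(m) = 7 + (3/2 - (-1)*6/2) = 7 + (3/2 - ½*(-6)) = 7 + (3/2 + 3) = 7 + 9/2 = 23/2)
(35810/(-22696) - 12116/f)/L(-134) = (35810/(-22696) - 12116/(-26711))/(23/2) = (35810*(-1/22696) - 12116*(-1/26711))*(2/23) = (-17905/11348 + 12116/26711)*(2/23) = -340768087/303116428*2/23 = -340768087/3485838922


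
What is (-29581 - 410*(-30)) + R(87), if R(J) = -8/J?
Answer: -1503455/87 ≈ -17281.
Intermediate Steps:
(-29581 - 410*(-30)) + R(87) = (-29581 - 410*(-30)) - 8/87 = (-29581 + 12300) - 8*1/87 = -17281 - 8/87 = -1503455/87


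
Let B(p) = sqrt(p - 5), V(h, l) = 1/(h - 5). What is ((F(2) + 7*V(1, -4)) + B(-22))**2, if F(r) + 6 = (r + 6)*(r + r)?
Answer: 8977/16 + 291*I*sqrt(3)/2 ≈ 561.06 + 252.01*I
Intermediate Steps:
F(r) = -6 + 2*r*(6 + r) (F(r) = -6 + (r + 6)*(r + r) = -6 + (6 + r)*(2*r) = -6 + 2*r*(6 + r))
V(h, l) = 1/(-5 + h)
B(p) = sqrt(-5 + p)
((F(2) + 7*V(1, -4)) + B(-22))**2 = (((-6 + 2*2**2 + 12*2) + 7/(-5 + 1)) + sqrt(-5 - 22))**2 = (((-6 + 2*4 + 24) + 7/(-4)) + sqrt(-27))**2 = (((-6 + 8 + 24) + 7*(-1/4)) + 3*I*sqrt(3))**2 = ((26 - 7/4) + 3*I*sqrt(3))**2 = (97/4 + 3*I*sqrt(3))**2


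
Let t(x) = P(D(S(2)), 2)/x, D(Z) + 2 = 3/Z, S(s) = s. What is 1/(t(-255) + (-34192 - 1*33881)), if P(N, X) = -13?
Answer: -255/17358602 ≈ -1.4690e-5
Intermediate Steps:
D(Z) = -2 + 3/Z
t(x) = -13/x
1/(t(-255) + (-34192 - 1*33881)) = 1/(-13/(-255) + (-34192 - 1*33881)) = 1/(-13*(-1/255) + (-34192 - 33881)) = 1/(13/255 - 68073) = 1/(-17358602/255) = -255/17358602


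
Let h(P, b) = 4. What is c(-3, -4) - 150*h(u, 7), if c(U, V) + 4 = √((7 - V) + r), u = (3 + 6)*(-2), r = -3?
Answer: -604 + 2*√2 ≈ -601.17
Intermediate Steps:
u = -18 (u = 9*(-2) = -18)
c(U, V) = -4 + √(4 - V) (c(U, V) = -4 + √((7 - V) - 3) = -4 + √(4 - V))
c(-3, -4) - 150*h(u, 7) = (-4 + √(4 - 1*(-4))) - 150*4 = (-4 + √(4 + 4)) - 600 = (-4 + √8) - 600 = (-4 + 2*√2) - 600 = -604 + 2*√2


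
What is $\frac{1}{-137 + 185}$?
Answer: $\frac{1}{48} \approx 0.020833$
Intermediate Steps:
$\frac{1}{-137 + 185} = \frac{1}{48}$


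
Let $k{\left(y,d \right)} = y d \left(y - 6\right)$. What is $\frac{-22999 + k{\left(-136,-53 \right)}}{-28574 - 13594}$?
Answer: $\frac{49835}{2008} \approx 24.818$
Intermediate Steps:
$k{\left(y,d \right)} = d y \left(-6 + y\right)$
$\frac{-22999 + k{\left(-136,-53 \right)}}{-28574 - 13594} = \frac{-22999 - - 7208 \left(-6 - 136\right)}{-28574 - 13594} = \frac{-22999 - \left(-7208\right) \left(-142\right)}{-42168} = \left(-22999 - 1023536\right) \left(- \frac{1}{42168}\right) = \left(-1046535\right) \left(- \frac{1}{42168}\right) = \frac{49835}{2008}$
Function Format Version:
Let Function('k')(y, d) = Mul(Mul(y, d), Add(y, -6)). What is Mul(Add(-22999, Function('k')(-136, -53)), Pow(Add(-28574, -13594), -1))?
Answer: Rational(49835, 2008) ≈ 24.818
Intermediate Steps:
Function('k')(y, d) = Mul(d, y, Add(-6, y)) (Function('k')(y, d) = Mul(Mul(d, y), Add(-6, y)) = Mul(d, y, Add(-6, y)))
Mul(Add(-22999, Function('k')(-136, -53)), Pow(Add(-28574, -13594), -1)) = Mul(Add(-22999, Mul(-53, -136, Add(-6, -136))), Pow(Add(-28574, -13594), -1)) = Mul(Add(-22999, Mul(-53, -136, -142)), Pow(-42168, -1)) = Mul(Add(-22999, -1023536), Rational(-1, 42168)) = Mul(-1046535, Rational(-1, 42168)) = Rational(49835, 2008)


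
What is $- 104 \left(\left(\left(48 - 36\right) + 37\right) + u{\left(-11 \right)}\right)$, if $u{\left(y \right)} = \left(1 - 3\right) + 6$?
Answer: $-5512$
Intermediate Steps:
$u{\left(y \right)} = 4$ ($u{\left(y \right)} = -2 + 6 = 4$)
$- 104 \left(\left(\left(48 - 36\right) + 37\right) + u{\left(-11 \right)}\right) = - 104 \left(\left(\left(48 - 36\right) + 37\right) + 4\right) = - 104 \left(\left(12 + 37\right) + 4\right) = - 104 \left(49 + 4\right) = \left(-104\right) 53 = -5512$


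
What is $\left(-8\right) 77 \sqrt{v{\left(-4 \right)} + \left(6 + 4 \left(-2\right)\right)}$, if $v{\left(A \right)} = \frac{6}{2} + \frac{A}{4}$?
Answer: $0$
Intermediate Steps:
$v{\left(A \right)} = 3 + \frac{A}{4}$ ($v{\left(A \right)} = 6 \cdot \frac{1}{2} + A \frac{1}{4} = 3 + \frac{A}{4}$)
$\left(-8\right) 77 \sqrt{v{\left(-4 \right)} + \left(6 + 4 \left(-2\right)\right)} = \left(-8\right) 77 \sqrt{\left(3 + \frac{1}{4} \left(-4\right)\right) + \left(6 + 4 \left(-2\right)\right)} = - 616 \sqrt{\left(3 - 1\right) + \left(6 - 8\right)} = - 616 \sqrt{2 - 2} = - 616 \sqrt{0} = \left(-616\right) 0 = 0$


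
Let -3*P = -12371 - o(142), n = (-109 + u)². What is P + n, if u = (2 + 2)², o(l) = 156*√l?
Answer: 38318/3 + 52*√142 ≈ 13392.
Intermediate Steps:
u = 16 (u = 4² = 16)
n = 8649 (n = (-109 + 16)² = (-93)² = 8649)
P = 12371/3 + 52*√142 (P = -(-12371 - 156*√142)/3 = 12371/3 + 52*√142 ≈ 4743.3)
P + n = (12371/3 + 52*√142) + 8649 = 38318/3 + 52*√142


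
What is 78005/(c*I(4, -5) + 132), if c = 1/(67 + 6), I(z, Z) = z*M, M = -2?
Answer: 5694365/9628 ≈ 591.44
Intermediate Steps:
I(z, Z) = -2*z (I(z, Z) = z*(-2) = -2*z)
c = 1/73 ≈ 0.013699
78005/(c*I(4, -5) + 132) = 78005/((-2*4)/73 + 132) = 78005/((1/73)*(-8) + 132) = 78005/(-8/73 + 132) = 78005/(9628/73) = 78005*(73/9628) = 5694365/9628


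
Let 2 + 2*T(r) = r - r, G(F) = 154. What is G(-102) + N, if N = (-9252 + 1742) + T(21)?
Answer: -7357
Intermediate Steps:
T(r) = -1 (T(r) = -1 + (r - r)/2 = -1 + (½)*0 = -1 + 0 = -1)
N = -7511 (N = (-9252 + 1742) - 1 = -7510 - 1 = -7511)
G(-102) + N = 154 - 7511 = -7357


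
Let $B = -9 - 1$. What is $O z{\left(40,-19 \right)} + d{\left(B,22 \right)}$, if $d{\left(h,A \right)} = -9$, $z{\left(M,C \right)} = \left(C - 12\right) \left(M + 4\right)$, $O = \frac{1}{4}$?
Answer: $-350$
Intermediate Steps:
$O = \frac{1}{4} \approx 0.25$
$z{\left(M,C \right)} = \left(-12 + C\right) \left(4 + M\right)$
$B = -10$
$O z{\left(40,-19 \right)} + d{\left(B,22 \right)} = \frac{-48 - 480 + 4 \left(-19\right) - 760}{4} - 9 = \frac{-48 - 480 - 76 - 760}{4} - 9 = \frac{1}{4} \left(-1364\right) - 9 = -341 - 9 = -350$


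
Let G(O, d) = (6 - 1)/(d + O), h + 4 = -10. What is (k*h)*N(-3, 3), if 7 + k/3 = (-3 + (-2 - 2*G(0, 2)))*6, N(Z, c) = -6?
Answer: -16884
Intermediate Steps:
h = -14 (h = -4 - 10 = -14)
G(O, d) = 5/(O + d)
k = -201 (k = -21 + 3*((-3 + (-2 - 10/(0 + 2)))*6) = -21 + 3*((-3 + (-2 - 10/2))*6) = -21 + 3*((-3 + (-2 - 2*5/2))*6) = -21 + 3*((-3 + (-2 - 5))*6) = -21 + 3*((-3 - 7)*6) = -21 + 3*(-10*6) = -21 + 3*(-60) = -21 - 180 = -201)
(k*h)*N(-3, 3) = -201*(-14)*(-6) = 2814*(-6) = -16884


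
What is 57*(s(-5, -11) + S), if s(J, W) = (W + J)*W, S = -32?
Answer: 8208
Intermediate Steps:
s(J, W) = W*(J + W) (s(J, W) = (J + W)*W = W*(J + W))
57*(s(-5, -11) + S) = 57*(-11*(-5 - 11) - 32) = 57*(-11*(-16) - 32) = 57*(176 - 32) = 57*144 = 8208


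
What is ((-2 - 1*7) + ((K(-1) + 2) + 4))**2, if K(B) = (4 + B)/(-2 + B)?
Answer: 16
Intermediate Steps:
K(B) = (4 + B)/(-2 + B)
((-2 - 1*7) + ((K(-1) + 2) + 4))**2 = ((-2 - 1*7) + (((4 - 1)/(-2 - 1) + 2) + 4))**2 = ((-2 - 7) + ((3/(-3) + 2) + 4))**2 = (-9 + ((-1/3*3 + 2) + 4))**2 = (-9 + ((-1 + 2) + 4))**2 = (-9 + (1 + 4))**2 = (-9 + 5)**2 = (-4)**2 = 16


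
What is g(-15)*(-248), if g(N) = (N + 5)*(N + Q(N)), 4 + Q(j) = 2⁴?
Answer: -7440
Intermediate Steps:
Q(j) = 12 (Q(j) = -4 + 2⁴ = -4 + 16 = 12)
g(N) = (5 + N)*(12 + N) (g(N) = (N + 5)*(N + 12) = (5 + N)*(12 + N))
g(-15)*(-248) = (60 + (-15)² + 17*(-15))*(-248) = (60 + 225 - 255)*(-248) = 30*(-248) = -7440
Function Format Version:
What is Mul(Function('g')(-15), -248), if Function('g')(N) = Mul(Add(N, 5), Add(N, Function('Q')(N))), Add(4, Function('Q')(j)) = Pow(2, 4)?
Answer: -7440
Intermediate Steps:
Function('Q')(j) = 12 (Function('Q')(j) = Add(-4, Pow(2, 4)) = Add(-4, 16) = 12)
Function('g')(N) = Mul(Add(5, N), Add(12, N)) (Function('g')(N) = Mul(Add(N, 5), Add(N, 12)) = Mul(Add(5, N), Add(12, N)))
Mul(Function('g')(-15), -248) = Mul(Add(60, Pow(-15, 2), Mul(17, -15)), -248) = Mul(Add(60, 225, -255), -248) = Mul(30, -248) = -7440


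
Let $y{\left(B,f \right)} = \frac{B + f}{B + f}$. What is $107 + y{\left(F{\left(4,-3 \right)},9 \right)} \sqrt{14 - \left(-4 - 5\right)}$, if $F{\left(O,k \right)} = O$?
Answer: $107 + \sqrt{23} \approx 111.8$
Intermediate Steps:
$y{\left(B,f \right)} = 1$
$107 + y{\left(F{\left(4,-3 \right)},9 \right)} \sqrt{14 - \left(-4 - 5\right)} = 107 + 1 \sqrt{14 - \left(-4 - 5\right)} = 107 + 1 \sqrt{14 - -9} = 107 + 1 \sqrt{14 + 9} = 107 + 1 \sqrt{23} = 107 + \sqrt{23}$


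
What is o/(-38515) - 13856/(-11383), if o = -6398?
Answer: 606492274/438416245 ≈ 1.3834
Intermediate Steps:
o/(-38515) - 13856/(-11383) = -6398/(-38515) - 13856/(-11383) = -6398*(-1/38515) - 13856*(-1/11383) = 6398/38515 + 13856/11383 = 606492274/438416245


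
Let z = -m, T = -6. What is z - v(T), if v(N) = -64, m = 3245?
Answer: -3181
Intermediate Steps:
z = -3245 (z = -1*3245 = -3245)
z - v(T) = -3245 - 1*(-64) = -3245 + 64 = -3181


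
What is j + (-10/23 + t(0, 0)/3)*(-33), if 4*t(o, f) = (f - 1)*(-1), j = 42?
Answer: 4931/92 ≈ 53.598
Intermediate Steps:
t(o, f) = ¼ - f/4 (t(o, f) = ((f - 1)*(-1))/4 = ((-1 + f)*(-1))/4 = (1 - f)/4 = ¼ - f/4)
j + (-10/23 + t(0, 0)/3)*(-33) = 42 + (-10/23 + (¼ - ¼*0)/3)*(-33) = 42 + (-10*1/23 + (¼ + 0)*(⅓))*(-33) = 42 + (-10/23 + (¼)*(⅓))*(-33) = 42 + (-10/23 + 1/12)*(-33) = 42 - 97/276*(-33) = 42 + 1067/92 = 4931/92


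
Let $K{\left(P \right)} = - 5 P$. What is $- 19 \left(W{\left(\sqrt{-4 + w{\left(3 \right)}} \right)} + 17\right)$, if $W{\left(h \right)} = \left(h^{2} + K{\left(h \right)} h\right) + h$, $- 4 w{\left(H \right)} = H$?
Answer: $-684 - \frac{19 i \sqrt{19}}{2} \approx -684.0 - 41.41 i$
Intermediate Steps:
$w{\left(H \right)} = - \frac{H}{4}$
$W{\left(h \right)} = h - 4 h^{2}$ ($W{\left(h \right)} = \left(h^{2} + - 5 h h\right) + h = \left(h^{2} - 5 h^{2}\right) + h = - 4 h^{2} + h = h - 4 h^{2}$)
$- 19 \left(W{\left(\sqrt{-4 + w{\left(3 \right)}} \right)} + 17\right) = - 19 \left(\sqrt{-4 - \frac{3}{4}} \left(1 - 4 \sqrt{-4 - \frac{3}{4}}\right) + 17\right) = - 19 \left(\sqrt{- \frac{19}{4}} \left(1 - 4 \sqrt{- \frac{19}{4}}\right) + 17\right) = - 19 \left(\frac{i \sqrt{19}}{2} \left(1 - 4 \frac{i \sqrt{19}}{2}\right) + 17\right) = - 19 \left(\frac{i \sqrt{19}}{2} \left(1 - 2 i \sqrt{19}\right) + 17\right) = - 19 \left(\frac{i \sqrt{19} \left(1 - 2 i \sqrt{19}\right)}{2} + 17\right) = - 19 \left(17 + \frac{i \sqrt{19} \left(1 - 2 i \sqrt{19}\right)}{2}\right) = -323 - \frac{19 i \sqrt{19} \left(1 - 2 i \sqrt{19}\right)}{2}$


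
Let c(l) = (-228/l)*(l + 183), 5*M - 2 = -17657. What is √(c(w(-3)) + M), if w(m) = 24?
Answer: I*√21990/2 ≈ 74.145*I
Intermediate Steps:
M = -3531 (M = ⅖ + (⅕)*(-17657) = ⅖ - 17657/5 = -3531)
c(l) = -228*(183 + l)/l (c(l) = (-228/l)*(183 + l) = -228*(183 + l)/l)
√(c(w(-3)) + M) = √((-228 - 41724/24) - 3531) = √((-228 - 41724*1/24) - 3531) = √((-228 - 3477/2) - 3531) = √(-3933/2 - 3531) = √(-10995/2) = I*√21990/2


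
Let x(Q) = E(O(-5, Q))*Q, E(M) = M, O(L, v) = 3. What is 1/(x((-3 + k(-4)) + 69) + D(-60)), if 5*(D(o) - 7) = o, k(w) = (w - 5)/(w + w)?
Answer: 8/1571 ≈ 0.0050923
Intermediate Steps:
k(w) = (-5 + w)/(2*w) (k(w) = (-5 + w)/((2*w)) = (-5 + w)*(1/(2*w)) = (-5 + w)/(2*w))
D(o) = 7 + o/5
x(Q) = 3*Q
1/(x((-3 + k(-4)) + 69) + D(-60)) = 1/(3*((-3 + (½)*(-5 - 4)/(-4)) + 69) + (7 + (⅕)*(-60))) = 1/(3*((-3 + (½)*(-¼)*(-9)) + 69) + (7 - 12)) = 1/(3*((-3 + 9/8) + 69) - 5) = 1/(3*(-15/8 + 69) - 5) = 1/(3*(537/8) - 5) = 1/(1611/8 - 5) = 1/(1571/8) = 8/1571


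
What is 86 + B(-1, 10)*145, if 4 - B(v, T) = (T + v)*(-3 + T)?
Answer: -8469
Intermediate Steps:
B(v, T) = 4 - (-3 + T)*(T + v) (B(v, T) = 4 - (T + v)*(-3 + T) = 4 - (-3 + T)*(T + v))
86 + B(-1, 10)*145 = 86 + (4 - 1*10² + 3*10 + 3*(-1) - 1*10*(-1))*145 = 86 + (4 - 1*100 + 30 - 3 + 10)*145 = 86 + (4 - 100 + 30 - 3 + 10)*145 = 86 - 59*145 = 86 - 8555 = -8469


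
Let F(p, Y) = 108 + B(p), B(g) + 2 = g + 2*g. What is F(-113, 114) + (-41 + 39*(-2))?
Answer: -352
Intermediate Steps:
B(g) = -2 + 3*g (B(g) = -2 + (g + 2*g) = -2 + 3*g)
F(p, Y) = 106 + 3*p (F(p, Y) = 108 + (-2 + 3*p) = 106 + 3*p)
F(-113, 114) + (-41 + 39*(-2)) = (106 + 3*(-113)) + (-41 + 39*(-2)) = (106 - 339) + (-41 - 78) = -233 - 119 = -352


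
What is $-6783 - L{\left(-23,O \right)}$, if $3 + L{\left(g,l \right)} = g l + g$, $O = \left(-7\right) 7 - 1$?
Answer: $-7907$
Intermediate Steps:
$O = -50$ ($O = -49 - 1 = -50$)
$L{\left(g,l \right)} = -3 + g + g l$ ($L{\left(g,l \right)} = -3 + \left(g l + g\right) = -3 + \left(g + g l\right) = -3 + g + g l$)
$-6783 - L{\left(-23,O \right)} = -6783 - \left(-3 - 23 - -1150\right) = -6783 - \left(-3 - 23 + 1150\right) = -6783 - 1124 = -7907$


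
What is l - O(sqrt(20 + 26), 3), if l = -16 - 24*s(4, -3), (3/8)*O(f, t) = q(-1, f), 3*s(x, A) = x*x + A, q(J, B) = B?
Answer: -120 - 8*sqrt(46)/3 ≈ -138.09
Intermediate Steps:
s(x, A) = A/3 + x**2/3 (s(x, A) = (x*x + A)/3 = (x**2 + A)/3 = (A + x**2)/3 = A/3 + x**2/3)
O(f, t) = 8*f/3
l = -120 (l = -16 - 24*((1/3)*(-3) + (1/3)*4**2) = -16 - 24*(-1 + (1/3)*16) = -16 - 24*(-1 + 16/3) = -16 - 24*13/3 = -16 - 104 = -120)
l - O(sqrt(20 + 26), 3) = -120 - 8*sqrt(20 + 26)/3 = -120 - 8*sqrt(46)/3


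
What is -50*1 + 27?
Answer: -23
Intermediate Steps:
-50*1 + 27 = -50 + 27 = -23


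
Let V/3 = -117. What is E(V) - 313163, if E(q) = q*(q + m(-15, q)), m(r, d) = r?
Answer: -184697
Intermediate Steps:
V = -351 (V = 3*(-117) = -351)
E(q) = q*(-15 + q) (E(q) = q*(q - 15) = q*(-15 + q))
E(V) - 313163 = -351*(-15 - 351) - 313163 = -351*(-366) - 313163 = 128466 - 313163 = -184697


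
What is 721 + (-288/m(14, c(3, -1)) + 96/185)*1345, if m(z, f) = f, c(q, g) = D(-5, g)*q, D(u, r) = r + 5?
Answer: -1141859/37 ≈ -30861.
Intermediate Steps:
D(u, r) = 5 + r
c(q, g) = q*(5 + g) (c(q, g) = (5 + g)*q = q*(5 + g))
721 + (-288/m(14, c(3, -1)) + 96/185)*1345 = 721 + (-288*1/(3*(5 - 1)) + 96/185)*1345 = 721 + (-288/(3*4) + 96*(1/185))*1345 = 721 + (-288/12 + 96/185)*1345 = 721 + (-288*1/12 + 96/185)*1345 = 721 + (-24 + 96/185)*1345 = 721 - 4344/185*1345 = 721 - 1168536/37 = -1141859/37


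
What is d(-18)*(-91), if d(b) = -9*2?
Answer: 1638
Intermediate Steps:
d(b) = -18
d(-18)*(-91) = -18*(-91) = 1638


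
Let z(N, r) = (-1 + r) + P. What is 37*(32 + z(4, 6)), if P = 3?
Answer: 1480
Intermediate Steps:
z(N, r) = 2 + r (z(N, r) = (-1 + r) + 3 = 2 + r)
37*(32 + z(4, 6)) = 37*(32 + (2 + 6)) = 37*(32 + 8) = 37*40 = 1480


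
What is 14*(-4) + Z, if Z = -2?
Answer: -58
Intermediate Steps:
14*(-4) + Z = 14*(-4) - 2 = -56 - 2 = -58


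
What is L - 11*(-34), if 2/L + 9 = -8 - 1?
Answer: 3365/9 ≈ 373.89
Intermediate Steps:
L = -⅑ (L = 2/(-9 + (-8 - 1)) = 2/(-9 - 9) = 2/(-18) = 2*(-1/18) = -⅑ ≈ -0.11111)
L - 11*(-34) = -⅑ - 11*(-34) = -⅑ + 374 = 3365/9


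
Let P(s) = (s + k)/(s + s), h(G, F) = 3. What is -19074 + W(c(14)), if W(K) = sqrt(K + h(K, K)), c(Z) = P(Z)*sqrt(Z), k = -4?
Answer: -19074 + sqrt(588 + 70*sqrt(14))/14 ≈ -19072.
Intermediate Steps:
P(s) = (-4 + s)/(2*s) (P(s) = (s - 4)/(s + s) = (-4 + s)/((2*s)) = (-4 + s)*(1/(2*s)) = (-4 + s)/(2*s))
c(Z) = (-4 + Z)/(2*sqrt(Z)) (c(Z) = ((-4 + Z)/(2*Z))*sqrt(Z) = (-4 + Z)/(2*sqrt(Z)))
W(K) = sqrt(3 + K) (W(K) = sqrt(K + 3) = sqrt(3 + K))
-19074 + W(c(14)) = -19074 + sqrt(3 + (-4 + 14)/(2*sqrt(14))) = -19074 + sqrt(3 + (1/2)*(sqrt(14)/14)*10) = -19074 + sqrt(3 + 5*sqrt(14)/14)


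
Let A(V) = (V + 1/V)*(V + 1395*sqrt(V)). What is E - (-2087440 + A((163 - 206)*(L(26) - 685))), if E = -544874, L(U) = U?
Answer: -801443004 - 1120164870150*sqrt(28337)/28337 ≈ -7.4558e+9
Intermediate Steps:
E - (-2087440 + A((163 - 206)*(L(26) - 685))) = -544874 - (-2087440 + (1 + ((163 - 206)*(26 - 685))**2 + 1395/sqrt((163 - 206)*(26 - 685)) + 1395*((163 - 206)*(26 - 685))**(3/2))) = -544874 - (-2087440 + (1 + (-43*(-659))**2 + 1395/sqrt(-43*(-659)) + 1395*(-43*(-659))**(3/2))) = -544874 - (-2087440 + (1 + 28337**2 + 1395/sqrt(28337) + 1395*28337**(3/2))) = -544874 - (-2087440 + (1 + 802985569 + 1395*(sqrt(28337)/28337) + 1395*(28337*sqrt(28337)))) = -544874 - (-2087440 + (1 + 802985569 + 1395*sqrt(28337)/28337 + 39530115*sqrt(28337))) = -544874 - (-2087440 + (802985570 + 1120164870150*sqrt(28337)/28337)) = -544874 - (800898130 + 1120164870150*sqrt(28337)/28337) = -544874 + (-800898130 - 1120164870150*sqrt(28337)/28337) = -801443004 - 1120164870150*sqrt(28337)/28337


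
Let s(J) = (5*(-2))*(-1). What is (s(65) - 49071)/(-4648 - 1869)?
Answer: 49061/6517 ≈ 7.5282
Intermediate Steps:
s(J) = 10 (s(J) = -10*(-1) = 10)
(s(65) - 49071)/(-4648 - 1869) = (10 - 49071)/(-4648 - 1869) = -49061/(-6517) = -49061*(-1/6517) = 49061/6517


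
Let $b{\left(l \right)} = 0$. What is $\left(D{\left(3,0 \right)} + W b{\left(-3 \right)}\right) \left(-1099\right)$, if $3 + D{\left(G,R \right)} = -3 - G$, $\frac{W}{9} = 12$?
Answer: $9891$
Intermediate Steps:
$W = 108$ ($W = 9 \cdot 12 = 108$)
$D{\left(G,R \right)} = -6 - G$ ($D{\left(G,R \right)} = -3 - \left(3 + G\right) = -6 - G$)
$\left(D{\left(3,0 \right)} + W b{\left(-3 \right)}\right) \left(-1099\right) = \left(\left(-6 - 3\right) + 108 \cdot 0\right) \left(-1099\right) = \left(\left(-6 - 3\right) + 0\right) \left(-1099\right) = \left(-9 + 0\right) \left(-1099\right) = \left(-9\right) \left(-1099\right) = 9891$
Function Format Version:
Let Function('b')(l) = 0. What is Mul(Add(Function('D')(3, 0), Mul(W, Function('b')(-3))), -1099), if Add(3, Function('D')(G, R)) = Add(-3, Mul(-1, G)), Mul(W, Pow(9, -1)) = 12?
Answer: 9891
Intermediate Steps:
W = 108 (W = Mul(9, 12) = 108)
Function('D')(G, R) = Add(-6, Mul(-1, G)) (Function('D')(G, R) = Add(-3, Add(-3, Mul(-1, G))) = Add(-6, Mul(-1, G)))
Mul(Add(Function('D')(3, 0), Mul(W, Function('b')(-3))), -1099) = Mul(Add(Add(-6, Mul(-1, 3)), Mul(108, 0)), -1099) = Mul(Add(Add(-6, -3), 0), -1099) = Mul(Add(-9, 0), -1099) = Mul(-9, -1099) = 9891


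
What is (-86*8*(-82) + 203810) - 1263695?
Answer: -1003469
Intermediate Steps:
(-86*8*(-82) + 203810) - 1263695 = (-688*(-82) + 203810) - 1263695 = (56416 + 203810) - 1263695 = 260226 - 1263695 = -1003469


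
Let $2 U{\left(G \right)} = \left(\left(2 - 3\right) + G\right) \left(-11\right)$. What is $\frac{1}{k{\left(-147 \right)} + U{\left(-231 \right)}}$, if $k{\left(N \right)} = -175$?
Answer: $\frac{1}{1101} \approx 0.00090826$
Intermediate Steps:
$U{\left(G \right)} = \frac{11}{2} - \frac{11 G}{2}$ ($U{\left(G \right)} = \frac{\left(\left(2 - 3\right) + G\right) \left(-11\right)}{2} = \frac{\left(-1 + G\right) \left(-11\right)}{2} = \frac{11 - 11 G}{2} = \frac{11}{2} - \frac{11 G}{2}$)
$\frac{1}{k{\left(-147 \right)} + U{\left(-231 \right)}} = \frac{1}{-175 + \left(\frac{11}{2} - - \frac{2541}{2}\right)} = \frac{1}{-175 + \left(\frac{11}{2} + \frac{2541}{2}\right)} = \frac{1}{-175 + 1276} = \frac{1}{1101}$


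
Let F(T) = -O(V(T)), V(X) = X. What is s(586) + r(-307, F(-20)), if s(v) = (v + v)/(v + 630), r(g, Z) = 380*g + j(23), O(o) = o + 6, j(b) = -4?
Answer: -35465563/304 ≈ -1.1666e+5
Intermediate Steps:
O(o) = 6 + o
F(T) = -6 - T (F(T) = -(6 + T) = -6 - T)
r(g, Z) = -4 + 380*g (r(g, Z) = 380*g - 4 = -4 + 380*g)
s(v) = 2*v/(630 + v) (s(v) = (2*v)/(630 + v) = 2*v/(630 + v))
s(586) + r(-307, F(-20)) = 2*586/(630 + 586) + (-4 + 380*(-307)) = 2*586/1216 + (-4 - 116660) = 2*586*(1/1216) - 116664 = 293/304 - 116664 = -35465563/304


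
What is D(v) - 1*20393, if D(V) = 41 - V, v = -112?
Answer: -20240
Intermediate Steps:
D(v) - 1*20393 = (41 - 1*(-112)) - 1*20393 = (41 + 112) - 20393 = 153 - 20393 = -20240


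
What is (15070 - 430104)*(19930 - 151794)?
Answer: 54728043376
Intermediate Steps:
(15070 - 430104)*(19930 - 151794) = -415034*(-131864) = 54728043376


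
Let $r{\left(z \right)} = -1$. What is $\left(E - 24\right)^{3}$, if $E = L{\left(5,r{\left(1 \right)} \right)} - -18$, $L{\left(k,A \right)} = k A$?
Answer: $-1331$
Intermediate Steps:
$L{\left(k,A \right)} = A k$
$E = 13$ ($E = \left(-1\right) 5 - -18 = -5 + 18 = 13$)
$\left(E - 24\right)^{3} = \left(13 - 24\right)^{3} = \left(-11\right)^{3} = -1331$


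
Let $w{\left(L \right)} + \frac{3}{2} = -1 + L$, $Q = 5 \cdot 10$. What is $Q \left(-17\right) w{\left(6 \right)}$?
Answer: $-2975$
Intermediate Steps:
$Q = 50$
$w{\left(L \right)} = - \frac{5}{2} + L$ ($w{\left(L \right)} = - \frac{3}{2} + \left(-1 + L\right) = - \frac{5}{2} + L$)
$Q \left(-17\right) w{\left(6 \right)} = 50 \left(-17\right) \left(- \frac{5}{2} + 6\right) = \left(-850\right) \frac{7}{2} = -2975$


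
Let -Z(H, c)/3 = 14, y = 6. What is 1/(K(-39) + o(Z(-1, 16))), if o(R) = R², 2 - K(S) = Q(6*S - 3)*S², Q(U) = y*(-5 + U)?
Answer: 1/2210258 ≈ 4.5244e-7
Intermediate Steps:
Z(H, c) = -42 (Z(H, c) = -3*14 = -42)
Q(U) = -30 + 6*U (Q(U) = 6*(-5 + U) = -30 + 6*U)
K(S) = 2 - S²*(-48 + 36*S) (K(S) = 2 - (-30 + 6*(6*S - 3))*S² = 2 - (-30 + 6*(-3 + 6*S))*S² = 2 - (-30 + (-18 + 36*S))*S² = 2 - (-48 + 36*S)*S² = 2 - S²*(-48 + 36*S))
1/(K(-39) + o(Z(-1, 16))) = 1/((2 - 36*(-39)³ + 48*(-39)²) + (-42)²) = 1/((2 - 36*(-59319) + 48*1521) + 1764) = 1/((2 + 2135484 + 73008) + 1764) = 1/(2208494 + 1764) = 1/2210258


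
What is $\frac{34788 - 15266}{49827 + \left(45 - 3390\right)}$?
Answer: $\frac{9761}{23241} \approx 0.41999$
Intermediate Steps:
$\frac{34788 - 15266}{49827 + \left(45 - 3390\right)} = \frac{19522}{49827 + \left(45 - 3390\right)} = \frac{19522}{49827 - 3345} = \frac{19522}{46482} = 19522 \cdot \frac{1}{46482} = \frac{9761}{23241}$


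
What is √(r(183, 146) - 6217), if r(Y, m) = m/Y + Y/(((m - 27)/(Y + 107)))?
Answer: 5*I*√109458540849/21777 ≈ 75.962*I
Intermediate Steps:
r(Y, m) = m/Y + Y*(107 + Y)/(-27 + m) (r(Y, m) = m/Y + Y/(((-27 + m)/(107 + Y))) = m/Y + Y*((107 + Y)/(-27 + m)) = m/Y + Y*(107 + Y)/(-27 + m))
√(r(183, 146) - 6217) = √((183³ + 146² - 27*146 + 107*183²)/(183*(-27 + 146)) - 6217) = √((1/183)*(6128487 + 21316 - 3942 + 107*33489)/119 - 6217) = √((1/183)*(1/119)*(6128487 + 21316 - 3942 + 3583323) - 6217) = √((1/183)*(1/119)*9729184 - 6217) = √(9729184/21777 - 6217) = √(-125658425/21777) = 5*I*√109458540849/21777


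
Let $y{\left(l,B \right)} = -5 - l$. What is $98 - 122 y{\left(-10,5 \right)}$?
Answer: $-512$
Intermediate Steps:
$98 - 122 y{\left(-10,5 \right)} = 98 - 122 \left(-5 - -10\right) = 98 - 122 \left(-5 + 10\right) = 98 - 610 = -512$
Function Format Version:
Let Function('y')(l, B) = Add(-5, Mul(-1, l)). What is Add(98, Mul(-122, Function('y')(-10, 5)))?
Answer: -512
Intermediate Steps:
Add(98, Mul(-122, Function('y')(-10, 5))) = Add(98, Mul(-122, Add(-5, Mul(-1, -10)))) = Add(98, Mul(-122, Add(-5, 10))) = Add(98, Mul(-122, 5)) = Add(98, -610) = -512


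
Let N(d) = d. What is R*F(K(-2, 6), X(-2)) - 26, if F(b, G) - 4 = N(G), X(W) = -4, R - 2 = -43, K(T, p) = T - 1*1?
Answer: -26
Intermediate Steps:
K(T, p) = -1 + T (K(T, p) = T - 1 = -1 + T)
R = -41 (R = 2 - 43 = -41)
F(b, G) = 4 + G
R*F(K(-2, 6), X(-2)) - 26 = -41*(4 - 4) - 26 = -41*0 - 26 = 0 - 26 = -26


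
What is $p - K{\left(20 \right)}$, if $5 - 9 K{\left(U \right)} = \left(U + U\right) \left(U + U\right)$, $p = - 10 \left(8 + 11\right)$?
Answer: $- \frac{115}{9} \approx -12.778$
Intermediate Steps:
$p = -190$ ($p = \left(-10\right) 19 = -190$)
$K{\left(U \right)} = \frac{5}{9} - \frac{4 U^{2}}{9}$ ($K{\left(U \right)} = \frac{5}{9} - \frac{\left(U + U\right) \left(U + U\right)}{9} = \frac{5}{9} - \frac{2 U 2 U}{9} = \frac{5}{9} - \frac{4 U^{2}}{9}$)
$p - K{\left(20 \right)} = -190 - \left(\frac{5}{9} - \frac{4 \cdot 20^{2}}{9}\right) = -190 - \left(\frac{5}{9} - \frac{1600}{9}\right) = -190 - - \frac{1595}{9} = -190 + \frac{1595}{9} = - \frac{115}{9}$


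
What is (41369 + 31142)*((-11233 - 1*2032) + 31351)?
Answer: 1311433946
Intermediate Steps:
(41369 + 31142)*((-11233 - 1*2032) + 31351) = 72511*((-11233 - 2032) + 31351) = 72511*(-13265 + 31351) = 72511*18086 = 1311433946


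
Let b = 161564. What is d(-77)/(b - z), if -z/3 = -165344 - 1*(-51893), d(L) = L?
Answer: 77/178789 ≈ 0.00043068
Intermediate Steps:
z = 340353 (z = -3*(-165344 - 1*(-51893)) = -3*(-165344 + 51893) = -3*(-113451) = 340353)
d(-77)/(b - z) = -77/(161564 - 1*340353) = -77/(161564 - 340353) = -77/(-178789) = -77*(-1/178789) = 77/178789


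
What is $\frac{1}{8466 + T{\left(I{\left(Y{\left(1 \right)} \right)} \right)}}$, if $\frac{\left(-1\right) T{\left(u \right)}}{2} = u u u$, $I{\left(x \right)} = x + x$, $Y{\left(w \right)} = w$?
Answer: $\frac{1}{8450} \approx 0.00011834$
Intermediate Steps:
$I{\left(x \right)} = 2 x$
$T{\left(u \right)} = - 2 u^{3}$ ($T{\left(u \right)} = - 2 u u u = - 2 u^{2} u = - 2 u^{3}$)
$\frac{1}{8466 + T{\left(I{\left(Y{\left(1 \right)} \right)} \right)}} = \frac{1}{8466 - 2 \left(2 \cdot 1\right)^{3}} = \frac{1}{8466 - 2 \cdot 2^{3}} = \frac{1}{8466 - 16} = \frac{1}{8450}$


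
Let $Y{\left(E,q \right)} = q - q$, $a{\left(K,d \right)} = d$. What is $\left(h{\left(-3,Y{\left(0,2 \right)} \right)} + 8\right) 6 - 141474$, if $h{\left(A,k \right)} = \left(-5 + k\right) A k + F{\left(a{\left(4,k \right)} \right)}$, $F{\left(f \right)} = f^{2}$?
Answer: $-141426$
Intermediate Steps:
$Y{\left(E,q \right)} = 0$
$h{\left(A,k \right)} = k^{2} + A k \left(-5 + k\right)$ ($h{\left(A,k \right)} = \left(-5 + k\right) A k + k^{2} = A \left(-5 + k\right) k + k^{2} = A k \left(-5 + k\right) + k^{2} = k^{2} + A k \left(-5 + k\right)$)
$\left(h{\left(-3,Y{\left(0,2 \right)} \right)} + 8\right) 6 - 141474 = \left(0 \left(0 - -15 - 0\right) + 8\right) 6 - 141474 = \left(0 \left(0 + 15 + 0\right) + 8\right) 6 - 141474 = \left(0 \cdot 15 + 8\right) 6 - 141474 = \left(0 + 8\right) 6 - 141474 = 8 \cdot 6 - 141474 = 48 - 141474 = -141426$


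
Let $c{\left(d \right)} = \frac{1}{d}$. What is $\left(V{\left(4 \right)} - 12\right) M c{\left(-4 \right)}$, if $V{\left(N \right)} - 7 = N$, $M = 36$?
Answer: $9$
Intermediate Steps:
$V{\left(N \right)} = 7 + N$
$\left(V{\left(4 \right)} - 12\right) M c{\left(-4 \right)} = \frac{\left(\left(7 + 4\right) - 12\right) 36}{-4} = \left(11 - 12\right) 36 \left(- \frac{1}{4}\right) = \left(-1\right) 36 \left(- \frac{1}{4}\right) = \left(-36\right) \left(- \frac{1}{4}\right) = 9$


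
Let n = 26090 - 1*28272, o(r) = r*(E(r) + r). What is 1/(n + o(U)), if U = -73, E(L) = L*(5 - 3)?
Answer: 1/13805 ≈ 7.2438e-5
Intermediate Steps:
E(L) = 2*L (E(L) = L*2 = 2*L)
o(r) = 3*r² (o(r) = r*(2*r + r) = r*(3*r) = 3*r²)
n = -2182 (n = 26090 - 28272 = -2182)
1/(n + o(U)) = 1/(-2182 + 3*(-73)²) = 1/(-2182 + 3*5329) = 1/(-2182 + 15987) = 1/13805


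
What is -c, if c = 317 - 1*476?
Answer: 159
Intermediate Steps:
c = -159 (c = 317 - 476 = -159)
-c = -1*(-159) = 159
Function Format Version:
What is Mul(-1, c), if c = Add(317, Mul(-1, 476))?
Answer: 159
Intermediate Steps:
c = -159 (c = Add(317, -476) = -159)
Mul(-1, c) = Mul(-1, -159) = 159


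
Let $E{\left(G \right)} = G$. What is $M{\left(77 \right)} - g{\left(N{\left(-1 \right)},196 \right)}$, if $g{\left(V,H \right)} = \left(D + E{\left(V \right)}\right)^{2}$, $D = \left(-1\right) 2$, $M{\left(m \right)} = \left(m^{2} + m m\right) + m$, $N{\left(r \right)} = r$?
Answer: $11926$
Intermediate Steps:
$M{\left(m \right)} = m + 2 m^{2}$ ($M{\left(m \right)} = \left(m^{2} + m^{2}\right) + m = 2 m^{2} + m = m + 2 m^{2}$)
$D = -2$
$g{\left(V,H \right)} = \left(-2 + V\right)^{2}$
$M{\left(77 \right)} - g{\left(N{\left(-1 \right)},196 \right)} = 77 \left(1 + 2 \cdot 77\right) - \left(-2 - 1\right)^{2} = 77 \left(1 + 154\right) - \left(-3\right)^{2} = 77 \cdot 155 - 9 = 11935 - 9 = 11926$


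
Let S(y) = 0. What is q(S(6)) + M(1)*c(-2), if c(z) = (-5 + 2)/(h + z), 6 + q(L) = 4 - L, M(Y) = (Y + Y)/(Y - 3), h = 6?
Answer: -5/4 ≈ -1.2500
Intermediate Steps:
M(Y) = 2*Y/(-3 + Y) (M(Y) = (2*Y)/(-3 + Y) = 2*Y/(-3 + Y))
q(L) = -2 - L (q(L) = -6 + (4 - L) = -2 - L)
c(z) = -3/(6 + z) (c(z) = (-5 + 2)/(6 + z) = -3/(6 + z))
q(S(6)) + M(1)*c(-2) = (-2 - 1*0) + (2*1/(-3 + 1))*(-3/(6 - 2)) = (-2 + 0) + (2*1/(-2))*(-3/4) = -2 + (2*1*(-½))*(-3*¼) = -2 - 1*(-¾) = -2 + ¾ = -5/4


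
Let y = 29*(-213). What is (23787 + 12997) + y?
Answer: 30607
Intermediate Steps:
y = -6177
(23787 + 12997) + y = (23787 + 12997) - 6177 = 36784 - 6177 = 30607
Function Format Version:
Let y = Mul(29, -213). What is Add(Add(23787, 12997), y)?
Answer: 30607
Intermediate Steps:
y = -6177
Add(Add(23787, 12997), y) = Add(Add(23787, 12997), -6177) = Add(36784, -6177) = 30607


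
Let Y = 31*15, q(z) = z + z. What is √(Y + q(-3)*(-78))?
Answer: √933 ≈ 30.545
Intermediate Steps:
q(z) = 2*z
Y = 465
√(Y + q(-3)*(-78)) = √(465 + (2*(-3))*(-78)) = √(465 - 6*(-78)) = √(465 + 468) = √933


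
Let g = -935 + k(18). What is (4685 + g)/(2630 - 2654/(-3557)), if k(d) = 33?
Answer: 4485377/3119188 ≈ 1.4380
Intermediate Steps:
g = -902 (g = -935 + 33 = -902)
(4685 + g)/(2630 - 2654/(-3557)) = (4685 - 902)/(2630 - 2654/(-3557)) = 3783/(2630 - 2654*(-1/3557)) = 3783/(2630 + 2654/3557) = 3783/(9357564/3557) = 3783*(3557/9357564) = 4485377/3119188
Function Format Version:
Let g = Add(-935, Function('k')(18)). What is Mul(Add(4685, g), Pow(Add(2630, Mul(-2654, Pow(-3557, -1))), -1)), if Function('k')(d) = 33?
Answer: Rational(4485377, 3119188) ≈ 1.4380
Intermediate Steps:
g = -902 (g = Add(-935, 33) = -902)
Mul(Add(4685, g), Pow(Add(2630, Mul(-2654, Pow(-3557, -1))), -1)) = Mul(Add(4685, -902), Pow(Add(2630, Mul(-2654, Pow(-3557, -1))), -1)) = Mul(3783, Pow(Add(2630, Mul(-2654, Rational(-1, 3557))), -1)) = Mul(3783, Pow(Add(2630, Rational(2654, 3557)), -1)) = Mul(3783, Pow(Rational(9357564, 3557), -1)) = Mul(3783, Rational(3557, 9357564)) = Rational(4485377, 3119188)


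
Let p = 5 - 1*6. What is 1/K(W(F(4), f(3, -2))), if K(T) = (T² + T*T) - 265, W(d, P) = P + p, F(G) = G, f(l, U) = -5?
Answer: -1/193 ≈ -0.0051813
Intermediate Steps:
p = -1 (p = 5 - 6 = -1)
W(d, P) = -1 + P (W(d, P) = P - 1 = -1 + P)
K(T) = -265 + 2*T² (K(T) = (T² + T²) - 265 = 2*T² - 265 = -265 + 2*T²)
1/K(W(F(4), f(3, -2))) = 1/(-265 + 2*(-1 - 5)²) = 1/(-265 + 2*(-6)²) = 1/(-265 + 2*36) = 1/(-265 + 72) = 1/(-193) = -1/193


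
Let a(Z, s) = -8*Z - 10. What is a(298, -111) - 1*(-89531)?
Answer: 87137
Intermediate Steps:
a(Z, s) = -10 - 8*Z
a(298, -111) - 1*(-89531) = (-10 - 8*298) - 1*(-89531) = (-10 - 2384) + 89531 = -2394 + 89531 = 87137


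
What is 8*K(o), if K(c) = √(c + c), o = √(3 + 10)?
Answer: 8*√2*13^(¼) ≈ 21.483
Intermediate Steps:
o = √13 ≈ 3.6056
K(c) = √2*√c (K(c) = √(2*c) = √2*√c)
8*K(o) = 8*(√2*√(√13)) = 8*(√2*13^(¼)) = 8*√2*13^(¼)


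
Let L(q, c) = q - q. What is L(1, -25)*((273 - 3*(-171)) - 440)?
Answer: 0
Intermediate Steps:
L(q, c) = 0
L(1, -25)*((273 - 3*(-171)) - 440) = 0*((273 - 3*(-171)) - 440) = 0*((273 + 513) - 440) = 0*(786 - 440) = 0*346 = 0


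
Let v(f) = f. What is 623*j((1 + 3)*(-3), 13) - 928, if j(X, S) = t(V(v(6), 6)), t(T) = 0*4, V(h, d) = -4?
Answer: -928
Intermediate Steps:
t(T) = 0
j(X, S) = 0
623*j((1 + 3)*(-3), 13) - 928 = 623*0 - 928 = 0 - 928 = -928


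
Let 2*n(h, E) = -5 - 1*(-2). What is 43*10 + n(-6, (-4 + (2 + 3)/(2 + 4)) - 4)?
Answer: 857/2 ≈ 428.50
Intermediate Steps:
n(h, E) = -3/2 (n(h, E) = (-5 - 1*(-2))/2 = (-5 + 2)/2 = (½)*(-3) = -3/2)
43*10 + n(-6, (-4 + (2 + 3)/(2 + 4)) - 4) = 43*10 - 3/2 = 430 - 3/2 = 857/2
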